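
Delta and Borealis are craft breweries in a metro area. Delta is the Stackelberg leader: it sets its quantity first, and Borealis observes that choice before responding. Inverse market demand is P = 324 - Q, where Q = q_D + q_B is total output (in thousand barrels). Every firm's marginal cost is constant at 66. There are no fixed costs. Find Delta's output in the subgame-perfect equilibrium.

Solve by backward induction. Given q_D, the follower Borealis maximises π_B = (324 - q_D - q_B)q_B - 66q_B.
∂π_B/∂q_B = 258 - q_D - 2q_B = 0 gives the reaction function q_B = (258 - q_D)/2.
The leader anticipates this reaction. Substituting into P = 324 - Q gives P = 195 - (1/2)q_D, so π_D = (195 - (1/2)q_D)q_D - 66q_D.
The leader's first-order condition 129 - q_D = 0 yields q_D = 129.
Then q_B = (258 - 129)/2 = 129/2.

129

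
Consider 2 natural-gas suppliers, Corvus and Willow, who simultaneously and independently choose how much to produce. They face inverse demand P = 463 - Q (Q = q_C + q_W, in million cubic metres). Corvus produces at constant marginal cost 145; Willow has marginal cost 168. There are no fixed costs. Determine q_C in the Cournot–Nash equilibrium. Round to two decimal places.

113.67

Corvus's profit: π_C = (463 - Q)q_C - (145q_C). Setting ∂π_C/∂q_C = 0: 318 - 2q_C - (q_W) = 0.
Willow's first-order condition: 295 - 2q_W - (q_C) = 0.
Best responses: q_C = (318 - q_W)/2, q_W = (295 - q_C)/2.
Solving the pair: q_C = 341/3, q_W = 272/3.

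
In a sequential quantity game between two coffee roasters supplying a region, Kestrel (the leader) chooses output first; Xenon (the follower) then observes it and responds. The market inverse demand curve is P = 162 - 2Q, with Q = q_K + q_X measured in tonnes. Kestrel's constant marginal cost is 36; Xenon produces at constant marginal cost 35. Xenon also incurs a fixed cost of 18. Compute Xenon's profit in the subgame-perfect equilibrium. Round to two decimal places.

502.03

Solve by backward induction. Given q_K, the follower Xenon maximises π_X = (162 - 2q_K - 2q_X)q_X - 35q_X.
Follower FOC: 127 - 2q_K - 4q_X = 0, so q_X(q_K) = (127 - 2q_K)/4.
Kestrel substitutes q_X(q_K) into its own profit: π_K = q_K(162 - 2q_K - (127 - 2q_K)/2) - 36q_K = (197/2 - q_K)q_K - 36q_K.
The leader's first-order condition 125/2 - 2q_K = 0 yields q_K = 125/4.
Then q_X = (127 - 2·(125/4))/4 = 129/8.
Price P = 162 - 2·(379/8) = 269/4.
Xenon's profit: (269/4 - 35)·(129/8) - 18 = 502.0313.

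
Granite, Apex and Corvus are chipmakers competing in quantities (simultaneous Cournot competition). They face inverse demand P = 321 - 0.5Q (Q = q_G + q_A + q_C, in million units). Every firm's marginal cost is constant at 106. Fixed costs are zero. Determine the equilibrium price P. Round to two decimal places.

159.75

A representative firm's profit is π_i = q_i(321 - 0.5Q) - 106q_i.
Setting ∂π_i/∂q_i = 0 with rivals' quantities fixed: 215 - q_i - (1/2)·Σ_{j≠i} q_j = 0.
By symmetry each firm produces the same amount; substituting Σ_{j≠i} q_j = 2q_i yields q_i = 215/2.
Total output Q = 645/2, so price P = 321 - (1/2)·(645/2) = 639/4.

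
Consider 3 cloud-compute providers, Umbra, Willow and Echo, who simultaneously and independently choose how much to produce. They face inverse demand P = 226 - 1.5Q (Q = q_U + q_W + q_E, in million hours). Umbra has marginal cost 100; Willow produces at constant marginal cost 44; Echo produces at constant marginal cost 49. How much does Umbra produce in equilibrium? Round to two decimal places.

Umbra's profit: π_U = (226 - 1.5Q)q_U - (100q_U). Setting ∂π_U/∂q_U = 0: 126 - 3q_U - (3/2)(q_W + q_E) = 0.
Willow's profit: π_W = (226 - 1.5Q)q_W - (44q_W). Setting ∂π_W/∂q_W = 0: 182 - 3q_W - (3/2)(q_U + q_E) = 0.
Echo's first-order condition: 177 - 3q_E - (3/2)(q_U + q_W) = 0.
Adding the 3 conditions: 485 − 3Q − 3Q = 0, i.e. Q = 485/6.
Back-substituting: q_U = (126 − 485/4)/(3/2) = 19/6, q_W = (182 − 485/4)/(3/2) = 81/2, q_E = (177 − 485/4)/(3/2) = 223/6.

3.17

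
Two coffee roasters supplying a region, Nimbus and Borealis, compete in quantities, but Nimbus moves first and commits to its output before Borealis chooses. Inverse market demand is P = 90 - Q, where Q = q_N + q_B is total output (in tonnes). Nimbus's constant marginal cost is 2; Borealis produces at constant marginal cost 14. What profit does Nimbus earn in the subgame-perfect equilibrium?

1250

The follower Borealis best-responds to any q_N: π_B = (90 - Q)q_B - 14q_B.
Follower FOC: 76 - q_N - 2q_B = 0, so q_B(q_N) = (76 - q_N)/2.
Nimbus substitutes q_B(q_N) into its own profit: π_N = q_N(90 - q_N - (76 - q_N)/2) - 2q_N = (52 - (1/2)q_N)q_N - 2q_N.
The leader's first-order condition 50 - q_N = 0 yields q_N = 50.
Then q_B = (76 - 50)/2 = 13.
Price P = 90 - 63 = 27.
Nimbus's profit: (27 - 2)·50 = 1250.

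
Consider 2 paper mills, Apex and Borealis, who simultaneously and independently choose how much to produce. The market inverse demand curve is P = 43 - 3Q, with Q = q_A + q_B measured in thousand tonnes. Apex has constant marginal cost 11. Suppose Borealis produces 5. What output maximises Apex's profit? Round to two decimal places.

2.83

With the rival's output fixed at 5, Apex's profit is π_A = (43 - 3·5 - 3q_A)q_A - (11q_A) = (28 - 3q_A)q_A - (11q_A).
∂π_A/∂q_A = 17 - 6q_A = 0, so q_A = 17/6.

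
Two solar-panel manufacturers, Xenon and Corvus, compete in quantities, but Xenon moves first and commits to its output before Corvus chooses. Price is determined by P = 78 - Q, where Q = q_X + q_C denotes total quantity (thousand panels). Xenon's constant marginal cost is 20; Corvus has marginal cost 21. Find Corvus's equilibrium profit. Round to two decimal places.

Solve by backward induction. Given q_X, the follower Corvus maximises π_C = (78 - q_X - q_C)q_C - 21q_C.
Follower FOC: 57 - q_X - 2q_C = 0, so q_C(q_X) = (57 - q_X)/2.
Xenon substitutes q_C(q_X) into its own profit: π_X = q_X(78 - q_X - (57 - q_X)/2) - 20q_X = (99/2 - (1/2)q_X)q_X - 20q_X.
Leader FOC: 59/2 - q_X = 0, so q_X = 59/2.
Then q_C = (57 - 59/2)/2 = 55/4.
Price P = 78 - 173/4 = 139/4.
Corvus's profit: (139/4 - 21)·(55/4) = 189.0625.

189.06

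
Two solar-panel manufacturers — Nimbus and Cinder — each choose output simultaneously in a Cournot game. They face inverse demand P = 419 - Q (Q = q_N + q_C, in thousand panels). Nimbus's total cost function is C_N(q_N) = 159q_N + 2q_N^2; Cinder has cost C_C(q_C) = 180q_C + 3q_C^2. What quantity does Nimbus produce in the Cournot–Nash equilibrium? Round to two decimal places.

Nimbus's profit: π_N = (419 - Q)q_N - (159q_N + 2q_N²). Setting ∂π_N/∂q_N = 0: 260 - 6q_N - (q_C) = 0.
Cinder's profit: π_C = (419 - Q)q_C - (180q_C + 3q_C²). Setting ∂π_C/∂q_C = 0: 239 - 8q_C - (q_N) = 0.
Rearranging gives the reaction functions q_N = (260 - q_C)/6 and q_C = (239 - q_N)/8.
Substituting one into the other gives q_N = 1841/47 and q_C = 1174/47.

39.17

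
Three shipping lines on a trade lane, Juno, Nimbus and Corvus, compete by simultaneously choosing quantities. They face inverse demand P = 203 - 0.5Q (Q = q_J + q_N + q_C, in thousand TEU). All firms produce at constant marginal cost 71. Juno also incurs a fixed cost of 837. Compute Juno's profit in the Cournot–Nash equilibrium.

1341

A representative firm's profit is π_i = q_i(203 - 0.5Q) - 71q_i.
First-order condition (treating rivals' output as given): 132 - q_i - (1/2)·Σ_{j≠i} q_j = 0.
With identical firms every q_j equals q_i, so Σ_{j≠i} q_j = 2q_i and 132 = 2q_i, giving q_i = 66.
Price P = 203 - (1/2)·198 = 104.
Juno's profit: (104 - 71)·66 - 837 = 1341.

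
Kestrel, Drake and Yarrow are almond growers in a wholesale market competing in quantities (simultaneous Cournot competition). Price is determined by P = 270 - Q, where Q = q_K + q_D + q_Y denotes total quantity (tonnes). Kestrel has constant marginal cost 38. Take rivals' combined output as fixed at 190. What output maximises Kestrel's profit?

21

With rivals' combined output fixed at 190, Kestrel's profit is π_K = (270 - 190 - q_K)q_K - (38q_K) = (80 - q_K)q_K - (38q_K).
∂π_K/∂q_K = 42 - 2q_K = 0, so q_K = 21.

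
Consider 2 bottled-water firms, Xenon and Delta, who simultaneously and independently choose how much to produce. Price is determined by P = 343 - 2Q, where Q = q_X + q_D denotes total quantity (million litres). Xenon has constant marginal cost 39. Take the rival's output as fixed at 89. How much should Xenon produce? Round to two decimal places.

With the rival's output fixed at 89, Xenon's profit is π_X = (343 - 2·89 - 2q_X)q_X - (39q_X) = (165 - 2q_X)q_X - (39q_X).
∂π_X/∂q_X = 126 - 4q_X = 0, so q_X = 63/2.

31.50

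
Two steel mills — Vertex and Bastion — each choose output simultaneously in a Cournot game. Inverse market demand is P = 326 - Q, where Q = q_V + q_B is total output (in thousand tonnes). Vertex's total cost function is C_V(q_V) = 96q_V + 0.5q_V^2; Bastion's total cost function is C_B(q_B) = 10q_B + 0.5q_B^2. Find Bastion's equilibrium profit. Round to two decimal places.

12082.59

Vertex's profit: π_V = (326 - Q)q_V - (96q_V + (1/2)q_V²). Setting ∂π_V/∂q_V = 0: 230 - 3q_V - (q_B) = 0.
Bastion's first-order condition: 316 - 3q_B - (q_V) = 0.
So q_V = (230 - q_B)/3 and q_B = (316 - q_V)/3.
Solving the pair: q_V = 187/4, q_B = 359/4.
Price P = 326 - 273/2 = 379/2.
Bastion's profit: (379/2)·(359/4) - 10·(359/4) - (1/2)(359/4)² = 12082.5938.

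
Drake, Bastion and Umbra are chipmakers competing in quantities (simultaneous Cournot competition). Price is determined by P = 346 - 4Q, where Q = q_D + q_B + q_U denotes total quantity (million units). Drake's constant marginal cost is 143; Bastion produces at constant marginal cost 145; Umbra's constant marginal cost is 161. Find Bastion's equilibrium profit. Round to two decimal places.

722.27

Drake's profit: π_D = (346 - 4Q)q_D - (143q_D). Setting ∂π_D/∂q_D = 0: 203 - 8q_D - 4(q_B + q_U) = 0.
Bastion's first-order condition: 201 - 8q_B - 4(q_D + q_U) = 0.
Umbra's profit: π_U = (346 - 4Q)q_U - (161q_U). Setting ∂π_U/∂q_U = 0: 185 - 8q_U - 4(q_D + q_B) = 0.
Summing all 3 equations gives 589 − 16Q = 0, hence Q = 589/16.
Back-substituting: q_D = (203 − 589/4)/4 = 223/16, q_B = (201 − 589/4)/4 = 215/16, q_U = (185 − 589/4)/4 = 151/16.
Price P = 346 - 4·(589/16) = 795/4.
Bastion's profit: (795/4 - 145)·(215/16) = 722.2656.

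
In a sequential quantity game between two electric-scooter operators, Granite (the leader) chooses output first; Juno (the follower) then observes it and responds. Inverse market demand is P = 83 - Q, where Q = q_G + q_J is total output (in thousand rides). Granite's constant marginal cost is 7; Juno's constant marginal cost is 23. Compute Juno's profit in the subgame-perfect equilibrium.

The follower Juno best-responds to any q_G: π_J = (83 - Q)q_J - 23q_J.
∂π_J/∂q_J = 60 - q_G - 2q_J = 0 gives the reaction function q_J = (60 - q_G)/2.
Granite substitutes q_J(q_G) into its own profit: π_G = q_G(83 - q_G - (60 - q_G)/2) - 7q_G = (53 - (1/2)q_G)q_G - 7q_G.
The leader's first-order condition 46 - q_G = 0 yields q_G = 46.
Then q_J = (60 - 46)/2 = 7.
Price P = 83 - 53 = 30.
Juno's profit: (30 - 23)·7 = 49.

49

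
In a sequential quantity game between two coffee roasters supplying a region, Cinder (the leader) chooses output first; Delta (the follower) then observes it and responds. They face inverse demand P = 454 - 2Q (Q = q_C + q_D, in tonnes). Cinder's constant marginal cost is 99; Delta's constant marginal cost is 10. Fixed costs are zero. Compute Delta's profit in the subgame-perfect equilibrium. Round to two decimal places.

12090.13

Solve by backward induction. Given q_C, the follower Delta maximises π_D = (454 - 2q_C - 2q_D)q_D - 10q_D.
Setting the follower's marginal profit to zero, 444 - 2q_C - 4q_D = 0, i.e. q_D = (444 - 2q_C)/4.
Cinder substitutes q_D(q_C) into its own profit: π_C = q_C(454 - 2q_C - (444 - 2q_C)/2) - 99q_C = (232 - q_C)q_C - 99q_C.
Maximising: ∂π_C/∂q_C = 133 - 2q_C = 0, giving q_C = 133/2.
Then q_D = (444 - 2·(133/2))/4 = 311/4.
Price P = 454 - 2·(577/4) = 331/2.
Delta's profit: (331/2 - 10)·(311/4) = 12090.1250.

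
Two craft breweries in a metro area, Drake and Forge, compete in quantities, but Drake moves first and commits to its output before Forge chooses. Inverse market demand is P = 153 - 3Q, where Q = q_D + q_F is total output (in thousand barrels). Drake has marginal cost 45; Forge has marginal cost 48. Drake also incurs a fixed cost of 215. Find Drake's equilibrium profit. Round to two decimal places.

The follower Forge best-responds to any q_D: π_F = (153 - 3Q)q_F - 48q_F.
Setting the follower's marginal profit to zero, 105 - 3q_D - 6q_F = 0, i.e. q_F = (105 - 3q_D)/6.
The leader anticipates this reaction. Substituting into P = 153 - 3Q gives P = 201/2 - (3/2)q_D, so π_D = (201/2 - (3/2)q_D)q_D - 45q_D.
Maximising: ∂π_D/∂q_D = 111/2 - 3q_D = 0, giving q_D = 37/2.
Then q_F = (105 - 3·(37/2))/6 = 33/4.
Price P = 153 - 3·(107/4) = 291/4.
Drake's profit: (291/4 - 45)·(37/2) - 215 = 298.3750.

298.38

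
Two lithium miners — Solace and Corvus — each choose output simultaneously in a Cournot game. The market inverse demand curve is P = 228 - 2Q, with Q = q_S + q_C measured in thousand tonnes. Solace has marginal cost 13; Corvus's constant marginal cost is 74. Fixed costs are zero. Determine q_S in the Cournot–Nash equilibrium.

Solace's profit: π_S = (228 - 2Q)q_S - (13q_S). Setting ∂π_S/∂q_S = 0: 215 - 4q_S - 2(q_C) = 0.
Corvus's profit: π_C = (228 - 2Q)q_C - (74q_C). Setting ∂π_C/∂q_C = 0: 154 - 4q_C - 2(q_S) = 0.
So q_S = (215 - 2q_C)/4 and q_C = (154 - 2q_S)/4.
Solving the pair: q_S = 46, q_C = 31/2.

46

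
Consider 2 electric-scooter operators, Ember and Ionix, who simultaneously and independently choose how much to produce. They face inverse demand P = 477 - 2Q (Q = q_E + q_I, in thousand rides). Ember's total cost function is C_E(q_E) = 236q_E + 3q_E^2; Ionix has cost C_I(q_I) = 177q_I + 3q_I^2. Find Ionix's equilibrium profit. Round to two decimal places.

3439.85

Ember's profit: π_E = (477 - 2Q)q_E - (236q_E + 3q_E²). Setting ∂π_E/∂q_E = 0: 241 - 10q_E - 2(q_I) = 0.
Ionix's first-order condition: 300 - 10q_I - 2(q_E) = 0.
So q_E = (241 - 2q_I)/10 and q_I = (300 - 2q_E)/10.
Solving the pair: q_E = 905/48, q_I = 1259/48.
Price P = 477 - 2·(541/12) = 386.8333.
Ionix's profit: 386.8333·(1259/48) - 177·(1259/48) - 3(1259/48)² = 3439.8459.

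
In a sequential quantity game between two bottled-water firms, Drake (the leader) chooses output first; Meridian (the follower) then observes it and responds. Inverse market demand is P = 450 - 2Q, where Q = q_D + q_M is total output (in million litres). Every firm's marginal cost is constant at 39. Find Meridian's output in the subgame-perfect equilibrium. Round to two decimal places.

51.38

Solve by backward induction. Given q_D, the follower Meridian maximises π_M = (450 - 2q_D - 2q_M)q_M - 39q_M.
Follower FOC: 411 - 2q_D - 4q_M = 0, so q_M(q_D) = (411 - 2q_D)/4.
Drake substitutes q_M(q_D) into its own profit: π_D = q_D(450 - 2q_D - (411 - 2q_D)/2) - 39q_D = (489/2 - q_D)q_D - 39q_D.
Maximising: ∂π_D/∂q_D = 411/2 - 2q_D = 0, giving q_D = 411/4.
Then q_M = (411 - 2·(411/4))/4 = 411/8.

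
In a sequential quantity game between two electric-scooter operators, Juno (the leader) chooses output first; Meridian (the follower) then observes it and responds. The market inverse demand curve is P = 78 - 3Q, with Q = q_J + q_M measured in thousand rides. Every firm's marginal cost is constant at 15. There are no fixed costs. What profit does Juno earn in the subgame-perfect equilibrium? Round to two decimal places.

165.38

The follower Meridian best-responds to any q_J: π_M = (78 - 3Q)q_M - 15q_M.
Follower FOC: 63 - 3q_J - 6q_M = 0, so q_M(q_J) = (63 - 3q_J)/6.
Juno substitutes q_M(q_J) into its own profit: π_J = q_J(78 - 3q_J - (63 - 3q_J)/2) - 15q_J = (93/2 - (3/2)q_J)q_J - 15q_J.
Leader FOC: 63/2 - 3q_J = 0, so q_J = 21/2.
Then q_M = (63 - 3·(21/2))/6 = 21/4.
Price P = 78 - 3·(63/4) = 123/4.
Juno's profit: (123/4 - 15)·(21/2) = 1323/8.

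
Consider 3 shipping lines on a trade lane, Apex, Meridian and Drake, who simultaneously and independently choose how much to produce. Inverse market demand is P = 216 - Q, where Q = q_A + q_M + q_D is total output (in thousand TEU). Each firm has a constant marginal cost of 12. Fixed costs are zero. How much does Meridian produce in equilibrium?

51

A representative firm's profit is π_i = q_i(216 - Q) - 12q_i.
Setting ∂π_i/∂q_i = 0 with rivals' quantities fixed: 204 - 2q_i - Σ_{j≠i} q_j = 0.
With identical firms every q_j equals q_i, so Σ_{j≠i} q_j = 2q_i and 204 = 4q_i, giving q_i = 51.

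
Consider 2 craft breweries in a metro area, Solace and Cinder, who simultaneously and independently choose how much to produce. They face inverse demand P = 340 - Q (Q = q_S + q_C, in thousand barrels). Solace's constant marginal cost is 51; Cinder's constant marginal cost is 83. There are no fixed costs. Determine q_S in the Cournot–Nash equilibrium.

Solace's profit: π_S = (340 - Q)q_S - (51q_S). Setting ∂π_S/∂q_S = 0: 289 - 2q_S - (q_C) = 0.
Cinder's first-order condition: 257 - 2q_C - (q_S) = 0.
Best responses: q_S = (289 - q_C)/2, q_C = (257 - q_S)/2.
Solving the pair: q_S = 107, q_C = 75.

107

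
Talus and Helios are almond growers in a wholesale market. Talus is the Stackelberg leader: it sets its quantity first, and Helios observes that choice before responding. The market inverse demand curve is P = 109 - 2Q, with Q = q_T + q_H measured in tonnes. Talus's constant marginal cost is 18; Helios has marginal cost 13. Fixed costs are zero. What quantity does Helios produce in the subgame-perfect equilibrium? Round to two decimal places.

13.25

Solve by backward induction. Given q_T, the follower Helios maximises π_H = (109 - 2q_T - 2q_H)q_H - 13q_H.
∂π_H/∂q_H = 96 - 2q_T - 4q_H = 0 gives the reaction function q_H = (96 - 2q_T)/4.
Talus substitutes q_H(q_T) into its own profit: π_T = q_T(109 - 2q_T - (96 - 2q_T)/2) - 18q_T = (61 - q_T)q_T - 18q_T.
The leader's first-order condition 43 - 2q_T = 0 yields q_T = 43/2.
Then q_H = (96 - 2·(43/2))/4 = 53/4.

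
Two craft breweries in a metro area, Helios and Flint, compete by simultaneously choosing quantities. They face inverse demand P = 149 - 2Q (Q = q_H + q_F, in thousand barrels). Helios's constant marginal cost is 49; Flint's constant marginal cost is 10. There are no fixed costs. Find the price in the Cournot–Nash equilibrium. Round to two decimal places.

Helios's profit: π_H = (149 - 2Q)q_H - (49q_H). Setting ∂π_H/∂q_H = 0: 100 - 4q_H - 2(q_F) = 0.
Flint's profit: π_F = (149 - 2Q)q_F - (10q_F). Setting ∂π_F/∂q_F = 0: 139 - 4q_F - 2(q_H) = 0.
Best responses: q_H = (100 - 2q_F)/4, q_F = (139 - 2q_H)/4.
Solving the pair: q_H = 61/6, q_F = 89/3.
Total output Q = 239/6, so price P = 149 - 2·(239/6) = 208/3.

69.33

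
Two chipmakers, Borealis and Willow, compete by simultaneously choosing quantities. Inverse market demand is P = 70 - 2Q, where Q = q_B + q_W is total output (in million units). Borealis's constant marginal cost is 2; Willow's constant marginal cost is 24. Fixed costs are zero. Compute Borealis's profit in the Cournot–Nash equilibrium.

450

Borealis's profit: π_B = (70 - 2Q)q_B - (2q_B). Setting ∂π_B/∂q_B = 0: 68 - 4q_B - 2(q_W) = 0.
Willow's profit: π_W = (70 - 2Q)q_W - (24q_W). Setting ∂π_W/∂q_W = 0: 46 - 4q_W - 2(q_B) = 0.
Rearranging gives the reaction functions q_B = (68 - 2q_W)/4 and q_W = (46 - 2q_B)/4.
Substituting one into the other gives q_B = 15 and q_W = 4.
Price P = 70 - 2·19 = 32.
Borealis's profit: (32 - 2)·15 = 450.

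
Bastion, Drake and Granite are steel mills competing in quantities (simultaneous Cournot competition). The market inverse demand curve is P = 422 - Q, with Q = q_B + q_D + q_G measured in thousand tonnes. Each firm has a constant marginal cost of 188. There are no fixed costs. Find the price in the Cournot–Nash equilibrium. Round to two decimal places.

246.50

Each firm earns π_i = (422 - Q)q_i - 188q_i.
Setting ∂π_i/∂q_i = 0 with rivals' quantities fixed: 234 - 2q_i - Σ_{j≠i} q_j = 0.
By symmetry each firm produces the same amount; substituting Σ_{j≠i} q_j = 2q_i yields q_i = 234/4 = 117/2.
Total output Q = 351/2, so price P = 422 - 351/2 = 493/2.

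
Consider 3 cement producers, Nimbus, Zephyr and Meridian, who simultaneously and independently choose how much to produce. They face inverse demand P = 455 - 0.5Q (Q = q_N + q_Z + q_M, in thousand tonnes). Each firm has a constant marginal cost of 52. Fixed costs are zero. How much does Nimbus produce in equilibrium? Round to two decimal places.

201.50

Each firm earns π_i = (455 - 0.5Q)q_i - 52q_i.
First-order condition (treating rivals' output as given): 403 - q_i - (1/2)·Σ_{j≠i} q_j = 0.
By symmetry each firm produces the same amount; substituting Σ_{j≠i} q_j = 2q_i yields q_i = 403/2.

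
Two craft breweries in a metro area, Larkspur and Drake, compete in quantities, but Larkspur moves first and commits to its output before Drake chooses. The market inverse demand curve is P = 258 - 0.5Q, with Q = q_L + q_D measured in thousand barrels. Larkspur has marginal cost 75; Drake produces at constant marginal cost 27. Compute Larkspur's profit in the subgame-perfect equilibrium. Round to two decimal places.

4556.25

The follower Drake best-responds to any q_L: π_D = (258 - 0.5Q)q_D - 27q_D.
∂π_D/∂q_D = 231 - (1/2)q_L - q_D = 0 gives the reaction function q_D = (231 - (1/2)q_L).
Larkspur substitutes q_D(q_L) into its own profit: π_L = q_L(258 - (1/2)q_L - (231 - (1/2)q_L)/2) - 75q_L = (285/2 - (1/4)q_L)q_L - 75q_L.
The leader's first-order condition 135/2 - (1/2)q_L = 0 yields q_L = 135.
Then q_D = (231 - (1/2)·135) = 327/2.
Price P = 258 - (1/2)·(597/2) = 435/4.
Larkspur's profit: (435/4 - 75)·135 = 4556.2500.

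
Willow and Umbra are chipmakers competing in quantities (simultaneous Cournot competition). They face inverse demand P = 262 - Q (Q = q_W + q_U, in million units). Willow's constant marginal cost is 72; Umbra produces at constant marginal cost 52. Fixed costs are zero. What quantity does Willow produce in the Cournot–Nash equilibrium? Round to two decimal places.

Willow's profit: π_W = (262 - Q)q_W - (72q_W). Setting ∂π_W/∂q_W = 0: 190 - 2q_W - (q_U) = 0.
Umbra's first-order condition: 210 - 2q_U - (q_W) = 0.
Rearranging gives the reaction functions q_W = (190 - q_U)/2 and q_U = (210 - q_W)/2.
Substituting one into the other gives q_W = 170/3 and q_U = 230/3.

56.67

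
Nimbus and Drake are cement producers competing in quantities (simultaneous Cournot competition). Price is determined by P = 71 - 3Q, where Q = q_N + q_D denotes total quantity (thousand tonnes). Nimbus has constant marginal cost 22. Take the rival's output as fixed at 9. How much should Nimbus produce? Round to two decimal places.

With the rival's output fixed at 9, Nimbus's profit is π_N = (71 - 3·9 - 3q_N)q_N - (22q_N) = (44 - 3q_N)q_N - (22q_N).
∂π_N/∂q_N = 22 - 6q_N = 0, so q_N = 11/3.

3.67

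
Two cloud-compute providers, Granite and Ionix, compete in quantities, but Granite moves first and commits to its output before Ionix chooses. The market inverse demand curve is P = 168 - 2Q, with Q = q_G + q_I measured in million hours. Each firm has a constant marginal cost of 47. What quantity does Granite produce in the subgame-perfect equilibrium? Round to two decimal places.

Solve by backward induction. Given q_G, the follower Ionix maximises π_I = (168 - 2q_G - 2q_I)q_I - 47q_I.
∂π_I/∂q_I = 121 - 2q_G - 4q_I = 0 gives the reaction function q_I = (121 - 2q_G)/4.
Granite substitutes q_I(q_G) into its own profit: π_G = q_G(168 - 2q_G - (121 - 2q_G)/2) - 47q_G = (215/2 - q_G)q_G - 47q_G.
The leader's first-order condition 121/2 - 2q_G = 0 yields q_G = 121/4.
Then q_I = (121 - 2·(121/4))/4 = 121/8.

30.25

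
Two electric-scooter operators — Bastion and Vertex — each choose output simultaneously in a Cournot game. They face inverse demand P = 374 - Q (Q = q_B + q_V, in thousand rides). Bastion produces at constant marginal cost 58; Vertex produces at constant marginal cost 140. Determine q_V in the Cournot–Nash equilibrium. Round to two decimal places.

Bastion's profit: π_B = (374 - Q)q_B - (58q_B). Setting ∂π_B/∂q_B = 0: 316 - 2q_B - (q_V) = 0.
Vertex's first-order condition: 234 - 2q_V - (q_B) = 0.
Rearranging gives the reaction functions q_B = (316 - q_V)/2 and q_V = (234 - q_B)/2.
Substituting one into the other gives q_B = 398/3 and q_V = 152/3.

50.67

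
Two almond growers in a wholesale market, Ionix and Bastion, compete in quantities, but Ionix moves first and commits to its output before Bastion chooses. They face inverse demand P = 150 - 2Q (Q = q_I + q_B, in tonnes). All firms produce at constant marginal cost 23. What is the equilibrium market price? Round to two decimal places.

54.75

Solve by backward induction. Given q_I, the follower Bastion maximises π_B = (150 - 2q_I - 2q_B)q_B - 23q_B.
Follower FOC: 127 - 2q_I - 4q_B = 0, so q_B(q_I) = (127 - 2q_I)/4.
The leader anticipates this reaction. Substituting into P = 150 - 2Q gives P = 173/2 - q_I, so π_I = (173/2 - q_I)q_I - 23q_I.
Maximising: ∂π_I/∂q_I = 127/2 - 2q_I = 0, giving q_I = 127/4.
Then q_B = (127 - 2·(127/4))/4 = 127/8.
Total output Q = 381/8, so price P = 150 - 2·(381/8) = 219/4.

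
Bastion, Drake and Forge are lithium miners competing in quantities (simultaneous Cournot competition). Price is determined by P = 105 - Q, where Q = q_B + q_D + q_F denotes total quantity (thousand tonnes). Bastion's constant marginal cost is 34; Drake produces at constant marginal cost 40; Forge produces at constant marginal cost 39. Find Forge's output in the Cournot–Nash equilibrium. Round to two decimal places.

Bastion's profit: π_B = (105 - Q)q_B - (34q_B). Setting ∂π_B/∂q_B = 0: 71 - 2q_B - (q_D + q_F) = 0.
Drake's first-order condition: 65 - 2q_D - (q_B + q_F) = 0.
Forge's profit: π_F = (105 - Q)q_F - (39q_F). Setting ∂π_F/∂q_F = 0: 66 - 2q_F - (q_B + q_D) = 0.
Summing all 3 equations gives 202 − 4Q = 0, hence Q = 101/2.
Back-substituting: q_B = (71 − 101/2) = 41/2, q_D = (65 − 101/2) = 29/2, q_F = (66 − 101/2) = 31/2.

15.50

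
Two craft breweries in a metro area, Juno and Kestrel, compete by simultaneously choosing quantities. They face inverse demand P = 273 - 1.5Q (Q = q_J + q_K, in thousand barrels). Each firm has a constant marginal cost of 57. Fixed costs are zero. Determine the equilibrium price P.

129

Each firm earns π_i = (273 - 1.5Q)q_i - 57q_i.
First-order condition (treating rivals' output as given): 216 - 3q_i - (3/2)q_j = 0.
By symmetry each firm produces the same amount; substituting q_j = q_i yields q_i = 216/(9/2) = 48.
Total output Q = 96, so price P = 273 - (3/2)·96 = 129.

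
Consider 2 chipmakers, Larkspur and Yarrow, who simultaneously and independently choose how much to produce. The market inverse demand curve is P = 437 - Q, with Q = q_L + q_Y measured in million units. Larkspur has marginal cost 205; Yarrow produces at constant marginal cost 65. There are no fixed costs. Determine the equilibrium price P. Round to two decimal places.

Larkspur's profit: π_L = (437 - Q)q_L - (205q_L). Setting ∂π_L/∂q_L = 0: 232 - 2q_L - (q_Y) = 0.
Yarrow's first-order condition: 372 - 2q_Y - (q_L) = 0.
Rearranging gives the reaction functions q_L = (232 - q_Y)/2 and q_Y = (372 - q_L)/2.
Solving the pair: q_L = 92/3, q_Y = 512/3.
Total output Q = 604/3, so price P = 437 - 604/3 = 707/3.

235.67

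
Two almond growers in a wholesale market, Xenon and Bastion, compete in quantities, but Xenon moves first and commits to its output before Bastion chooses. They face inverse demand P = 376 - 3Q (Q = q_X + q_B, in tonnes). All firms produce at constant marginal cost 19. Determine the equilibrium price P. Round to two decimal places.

The follower Bastion best-responds to any q_X: π_B = (376 - 3Q)q_B - 19q_B.
Follower FOC: 357 - 3q_X - 6q_B = 0, so q_B(q_X) = (357 - 3q_X)/6.
Xenon substitutes q_B(q_X) into its own profit: π_X = q_X(376 - 3q_X - (357 - 3q_X)/2) - 19q_X = (395/2 - (3/2)q_X)q_X - 19q_X.
Maximising: ∂π_X/∂q_X = 357/2 - 3q_X = 0, giving q_X = 119/2.
Then q_B = (357 - 3·(119/2))/6 = 119/4.
Total output Q = 357/4, so price P = 376 - 3·(357/4) = 433/4.

108.25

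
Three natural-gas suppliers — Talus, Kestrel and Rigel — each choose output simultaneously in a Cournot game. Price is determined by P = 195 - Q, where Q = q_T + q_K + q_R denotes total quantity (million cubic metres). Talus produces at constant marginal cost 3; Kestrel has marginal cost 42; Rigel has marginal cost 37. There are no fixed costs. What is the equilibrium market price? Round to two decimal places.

Talus's profit: π_T = (195 - Q)q_T - (3q_T). Setting ∂π_T/∂q_T = 0: 192 - 2q_T - (q_K + q_R) = 0.
Kestrel's first-order condition: 153 - 2q_K - (q_T + q_R) = 0.
Rigel's profit: π_R = (195 - Q)q_R - (37q_R). Setting ∂π_R/∂q_R = 0: 158 - 2q_R - (q_T + q_K) = 0.
Adding the 3 first-order conditions: 503 − 4Q = 0, so Q = 503/4.
Back-substituting: q_T = (192 − 503/4) = 265/4, q_K = (153 − 503/4) = 109/4, q_R = (158 − 503/4) = 129/4.
Total output Q = 503/4, so price P = 195 - 503/4 = 277/4.

69.25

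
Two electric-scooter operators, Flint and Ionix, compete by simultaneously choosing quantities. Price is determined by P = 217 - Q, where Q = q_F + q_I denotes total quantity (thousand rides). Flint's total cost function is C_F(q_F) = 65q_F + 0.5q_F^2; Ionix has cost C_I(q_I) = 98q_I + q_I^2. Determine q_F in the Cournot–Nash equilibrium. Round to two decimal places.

Flint's profit: π_F = (217 - Q)q_F - (65q_F + (1/2)q_F²). Setting ∂π_F/∂q_F = 0: 152 - 3q_F - (q_I) = 0.
Ionix's first-order condition: 119 - 4q_I - (q_F) = 0.
So q_F = (152 - q_I)/3 and q_I = (119 - q_F)/4.
Solving the pair: q_F = 489/11, q_I = 205/11.

44.45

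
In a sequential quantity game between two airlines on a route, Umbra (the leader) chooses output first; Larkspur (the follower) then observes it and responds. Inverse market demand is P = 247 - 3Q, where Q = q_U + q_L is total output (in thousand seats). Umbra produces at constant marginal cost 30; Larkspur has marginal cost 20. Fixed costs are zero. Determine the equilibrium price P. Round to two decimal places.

81.75

Solve by backward induction. Given q_U, the follower Larkspur maximises π_L = (247 - 3q_U - 3q_L)q_L - 20q_L.
Follower FOC: 227 - 3q_U - 6q_L = 0, so q_L(q_U) = (227 - 3q_U)/6.
Umbra substitutes q_L(q_U) into its own profit: π_U = q_U(247 - 3q_U - (227 - 3q_U)/2) - 30q_U = (267/2 - (3/2)q_U)q_U - 30q_U.
The leader's first-order condition 207/2 - 3q_U = 0 yields q_U = 69/2.
Then q_L = (227 - 3·(69/2))/6 = 247/12.
Total output Q = 661/12, so price P = 247 - 3·(661/12) = 327/4.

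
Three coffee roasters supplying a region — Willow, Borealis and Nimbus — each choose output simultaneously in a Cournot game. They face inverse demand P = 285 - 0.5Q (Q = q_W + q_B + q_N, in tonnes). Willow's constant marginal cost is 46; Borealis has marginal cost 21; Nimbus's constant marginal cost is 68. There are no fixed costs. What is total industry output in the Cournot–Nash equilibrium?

Willow's profit: π_W = (285 - 0.5Q)q_W - (46q_W). Setting ∂π_W/∂q_W = 0: 239 - q_W - (1/2)(q_B + q_N) = 0.
Borealis's first-order condition: 264 - q_B - (1/2)(q_W + q_N) = 0.
Nimbus's profit: π_N = (285 - 0.5Q)q_N - (68q_N). Setting ∂π_N/∂q_N = 0: 217 - q_N - (1/2)(q_W + q_B) = 0.
Summing all 3 equations gives 720 − 2Q = 0, hence Q = 360.
Back-substituting: q_W = (239 − 180)/(1/2) = 118, q_B = (264 − 180)/(1/2) = 168, q_N = (217 − 180)/(1/2) = 74.
Total output Q = 118 + 168 + 74 = 360.

360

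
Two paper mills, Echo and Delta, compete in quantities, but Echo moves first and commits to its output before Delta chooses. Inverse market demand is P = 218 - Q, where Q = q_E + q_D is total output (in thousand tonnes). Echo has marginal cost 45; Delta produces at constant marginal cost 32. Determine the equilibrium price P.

85

The follower Delta best-responds to any q_E: π_D = (218 - Q)q_D - 32q_D.
Setting the follower's marginal profit to zero, 186 - q_E - 2q_D = 0, i.e. q_D = (186 - q_E)/2.
Echo substitutes q_D(q_E) into its own profit: π_E = q_E(218 - q_E - (186 - q_E)/2) - 45q_E = (125 - (1/2)q_E)q_E - 45q_E.
Maximising: ∂π_E/∂q_E = 80 - q_E = 0, giving q_E = 80.
Then q_D = (186 - 80)/2 = 53.
Total output Q = 133, so price P = 218 - 133 = 85.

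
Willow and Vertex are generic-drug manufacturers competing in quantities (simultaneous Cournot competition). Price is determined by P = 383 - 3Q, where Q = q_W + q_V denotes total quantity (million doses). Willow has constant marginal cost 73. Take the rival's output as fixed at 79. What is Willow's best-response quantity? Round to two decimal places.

With the rival's output fixed at 79, Willow's profit is π_W = (383 - 3·79 - 3q_W)q_W - (73q_W) = (146 - 3q_W)q_W - (73q_W).
∂π_W/∂q_W = 73 - 6q_W = 0, so q_W = 73/6.

12.17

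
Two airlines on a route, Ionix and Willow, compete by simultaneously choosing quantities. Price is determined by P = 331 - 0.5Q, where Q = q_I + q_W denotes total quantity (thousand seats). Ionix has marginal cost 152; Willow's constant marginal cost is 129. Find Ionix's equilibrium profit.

5408

Ionix's profit: π_I = (331 - 0.5Q)q_I - (152q_I). Setting ∂π_I/∂q_I = 0: 179 - q_I - (1/2)(q_W) = 0.
Willow's first-order condition: 202 - q_W - (1/2)(q_I) = 0.
Best responses: q_I = (179 - (1/2)q_W), q_W = (202 - (1/2)q_I).
Substituting one into the other gives q_I = 104 and q_W = 150.
Price P = 331 - (1/2)·254 = 204.
Ionix's profit: (204 - 152)·104 = 5408.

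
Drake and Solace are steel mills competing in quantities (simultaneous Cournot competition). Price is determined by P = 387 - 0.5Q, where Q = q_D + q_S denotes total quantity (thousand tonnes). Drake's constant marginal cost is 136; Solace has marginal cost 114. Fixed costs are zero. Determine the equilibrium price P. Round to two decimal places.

Drake's profit: π_D = (387 - 0.5Q)q_D - (136q_D). Setting ∂π_D/∂q_D = 0: 251 - q_D - (1/2)(q_S) = 0.
Solace's first-order condition: 273 - q_S - (1/2)(q_D) = 0.
So q_D = (251 - (1/2)q_S) and q_S = (273 - (1/2)q_D).
Solving the pair: q_D = 458/3, q_S = 590/3.
Total output Q = 1048/3, so price P = 387 - (1/2)·(1048/3) = 637/3.

212.33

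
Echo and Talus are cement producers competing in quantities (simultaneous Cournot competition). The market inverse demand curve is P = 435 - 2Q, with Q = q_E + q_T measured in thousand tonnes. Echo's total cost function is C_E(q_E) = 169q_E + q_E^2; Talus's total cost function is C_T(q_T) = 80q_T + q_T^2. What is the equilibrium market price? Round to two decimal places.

Echo's profit: π_E = (435 - 2Q)q_E - (169q_E + q_E²). Setting ∂π_E/∂q_E = 0: 266 - 6q_E - 2(q_T) = 0.
Talus's first-order condition: 355 - 6q_T - 2(q_E) = 0.
Best responses: q_E = (266 - 2q_T)/6, q_T = (355 - 2q_E)/6.
Solving the pair: q_E = 443/16, q_T = 799/16.
Total output Q = 621/8, so price P = 435 - 2·(621/8) = 1119/4.

279.75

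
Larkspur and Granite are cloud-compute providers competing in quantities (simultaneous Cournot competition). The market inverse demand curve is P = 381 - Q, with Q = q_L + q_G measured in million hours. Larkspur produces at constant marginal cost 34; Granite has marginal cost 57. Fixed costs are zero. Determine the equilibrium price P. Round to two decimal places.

157.33

Larkspur's profit: π_L = (381 - Q)q_L - (34q_L). Setting ∂π_L/∂q_L = 0: 347 - 2q_L - (q_G) = 0.
Granite's profit: π_G = (381 - Q)q_G - (57q_G). Setting ∂π_G/∂q_G = 0: 324 - 2q_G - (q_L) = 0.
So q_L = (347 - q_G)/2 and q_G = (324 - q_L)/2.
Solving the pair: q_L = 370/3, q_G = 301/3.
Total output Q = 671/3, so price P = 381 - 671/3 = 472/3.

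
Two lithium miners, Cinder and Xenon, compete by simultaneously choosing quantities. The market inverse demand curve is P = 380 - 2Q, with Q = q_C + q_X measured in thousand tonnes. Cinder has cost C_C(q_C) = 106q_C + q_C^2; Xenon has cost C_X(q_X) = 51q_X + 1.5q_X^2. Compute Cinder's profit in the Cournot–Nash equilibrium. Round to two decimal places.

Cinder's profit: π_C = (380 - 2Q)q_C - (106q_C + q_C²). Setting ∂π_C/∂q_C = 0: 274 - 6q_C - 2(q_X) = 0.
Xenon's first-order condition: 329 - 7q_X - 2(q_C) = 0.
Rearranging gives the reaction functions q_C = (274 - 2q_X)/6 and q_X = (329 - 2q_C)/7.
Substituting one into the other gives q_C = 630/19 and q_X = 713/19.
Price P = 380 - 2·(1343/19) = 238.6316.
Cinder's profit: 238.6316·(630/19) - 106·(630/19) - (630/19)² = 3298.3380.

3298.34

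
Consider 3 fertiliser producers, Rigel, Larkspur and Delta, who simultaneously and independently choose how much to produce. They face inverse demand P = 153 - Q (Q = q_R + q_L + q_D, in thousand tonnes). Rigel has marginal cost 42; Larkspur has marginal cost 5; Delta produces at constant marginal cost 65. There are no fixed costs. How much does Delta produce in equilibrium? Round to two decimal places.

Rigel's profit: π_R = (153 - Q)q_R - (42q_R). Setting ∂π_R/∂q_R = 0: 111 - 2q_R - (q_L + q_D) = 0.
Larkspur's profit: π_L = (153 - Q)q_L - (5q_L). Setting ∂π_L/∂q_L = 0: 148 - 2q_L - (q_R + q_D) = 0.
Delta's first-order condition: 88 - 2q_D - (q_R + q_L) = 0.
Adding the 3 conditions: 347 − 2Q − 2Q = 0, i.e. Q = 347/4.
Back-substituting: q_R = (111 − 347/4) = 97/4, q_L = (148 − 347/4) = 245/4, q_D = (88 − 347/4) = 5/4.

1.25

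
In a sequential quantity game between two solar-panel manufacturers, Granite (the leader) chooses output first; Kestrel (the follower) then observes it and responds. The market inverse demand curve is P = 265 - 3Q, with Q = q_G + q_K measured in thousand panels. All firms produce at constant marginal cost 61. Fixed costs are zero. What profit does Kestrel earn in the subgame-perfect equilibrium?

Solve by backward induction. Given q_G, the follower Kestrel maximises π_K = (265 - 3q_G - 3q_K)q_K - 61q_K.
Setting the follower's marginal profit to zero, 204 - 3q_G - 6q_K = 0, i.e. q_K = (204 - 3q_G)/6.
The leader anticipates this reaction. Substituting into P = 265 - 3Q gives P = 163 - (3/2)q_G, so π_G = (163 - (3/2)q_G)q_G - 61q_G.
Maximising: ∂π_G/∂q_G = 102 - 3q_G = 0, giving q_G = 34.
Then q_K = (204 - 3·34)/6 = 17.
Price P = 265 - 3·51 = 112.
Kestrel's profit: (112 - 61)·17 = 867.

867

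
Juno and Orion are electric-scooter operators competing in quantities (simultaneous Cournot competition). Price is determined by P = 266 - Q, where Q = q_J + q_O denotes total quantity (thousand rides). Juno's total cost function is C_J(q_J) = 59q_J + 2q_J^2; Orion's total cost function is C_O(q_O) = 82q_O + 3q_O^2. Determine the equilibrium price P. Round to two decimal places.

215.60

Juno's profit: π_J = (266 - Q)q_J - (59q_J + 2q_J²). Setting ∂π_J/∂q_J = 0: 207 - 6q_J - (q_O) = 0.
Orion's profit: π_O = (266 - Q)q_O - (82q_O + 3q_O²). Setting ∂π_O/∂q_O = 0: 184 - 8q_O - (q_J) = 0.
Best responses: q_J = (207 - q_O)/6, q_O = (184 - q_J)/8.
Solving the pair: q_J = 1472/47, q_O = 897/47.
Total output Q = 50.4043, so price P = 266 - 50.4043 = 215.5957.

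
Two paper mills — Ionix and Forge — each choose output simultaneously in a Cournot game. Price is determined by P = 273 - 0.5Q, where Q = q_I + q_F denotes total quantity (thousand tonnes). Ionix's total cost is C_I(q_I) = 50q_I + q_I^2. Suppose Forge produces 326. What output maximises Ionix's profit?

With the rival's output fixed at 326, Ionix's profit is π_I = (273 - (1/2)·326 - (1/2)q_I)q_I - (50q_I + q_I²) = (110 - (1/2)q_I)q_I - (50q_I + q_I²).
∂π_I/∂q_I = 60 - 3q_I = 0, so q_I = 20.

20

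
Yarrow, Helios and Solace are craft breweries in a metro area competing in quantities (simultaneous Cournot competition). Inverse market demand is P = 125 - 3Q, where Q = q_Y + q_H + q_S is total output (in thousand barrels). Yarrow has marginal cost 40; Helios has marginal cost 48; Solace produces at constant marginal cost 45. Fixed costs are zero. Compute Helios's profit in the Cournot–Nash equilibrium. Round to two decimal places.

90.75

Yarrow's profit: π_Y = (125 - 3Q)q_Y - (40q_Y). Setting ∂π_Y/∂q_Y = 0: 85 - 6q_Y - 3(q_H + q_S) = 0.
Helios's first-order condition: 77 - 6q_H - 3(q_Y + q_S) = 0.
Solace's first-order condition: 80 - 6q_S - 3(q_Y + q_H) = 0.
Adding the 3 conditions: 242 − 6Q − 6Q = 0, i.e. Q = 121/6.
Back-substituting: q_Y = (85 − 121/2)/3 = 49/6, q_H = (77 − 121/2)/3 = 11/2, q_S = (80 − 121/2)/3 = 13/2.
Price P = 125 - 3·(121/6) = 129/2.
Helios's profit: (129/2 - 48)·(11/2) = 363/4.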